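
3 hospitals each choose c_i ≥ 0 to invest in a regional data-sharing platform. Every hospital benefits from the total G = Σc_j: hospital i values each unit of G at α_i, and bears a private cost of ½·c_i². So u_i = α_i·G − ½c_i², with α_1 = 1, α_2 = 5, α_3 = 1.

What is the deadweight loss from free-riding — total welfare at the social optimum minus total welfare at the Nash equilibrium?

Hospital i's FOC: ∂u_i/∂c_i = α_i − c_i = 0, so c_i* = α_i.
NE contributions = (1, 5, 1); G = 7.
W^NE = (Σα)·G − ½Σα_i² = 7² − ½·27 = 35.5.
Planner sets c_i = Σα_j = 7 for every i, so G^SO = 3·7 = 21.
W^SO = (Σα)·G^SO − ½·3·(Σα)² = (3/2)·7² = 73.5.
Deadweight loss = W^SO − W^NE = 38.

38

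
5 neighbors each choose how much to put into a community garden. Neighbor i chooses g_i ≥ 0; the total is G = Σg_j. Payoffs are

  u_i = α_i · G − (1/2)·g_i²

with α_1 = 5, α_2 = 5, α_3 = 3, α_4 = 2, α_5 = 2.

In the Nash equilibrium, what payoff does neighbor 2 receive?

72.5

Neighbor i's FOC: ∂u_i/∂g_i = α_i − g_i = 0, so g_i* = α_i.
NE contributions = (5, 5, 3, 2, 2); G = 17.
u_2 = α_2·G − ½·(g_2)² = 5·17 − ½·5² = 72.5.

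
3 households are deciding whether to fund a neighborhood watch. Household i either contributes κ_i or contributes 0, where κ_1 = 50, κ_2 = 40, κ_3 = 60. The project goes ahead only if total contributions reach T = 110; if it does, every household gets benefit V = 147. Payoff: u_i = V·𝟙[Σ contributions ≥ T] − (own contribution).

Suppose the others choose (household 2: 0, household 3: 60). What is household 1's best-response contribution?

Others' total = 60. Contributing 50 brings total to 110 ≥ 110: gain V − κ_1 = 97.
Best response: 50.

50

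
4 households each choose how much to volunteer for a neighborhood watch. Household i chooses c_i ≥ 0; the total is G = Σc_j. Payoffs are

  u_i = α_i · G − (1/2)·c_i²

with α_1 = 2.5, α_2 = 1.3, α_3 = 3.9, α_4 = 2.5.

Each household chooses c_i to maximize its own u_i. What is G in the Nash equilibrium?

10.2

Household i's FOC: ∂u_i/∂c_i = α_i − c_i = 0, so c_i* = α_i.
NE contributions = (2.5, 1.3, 3.9, 2.5); G = 10.2.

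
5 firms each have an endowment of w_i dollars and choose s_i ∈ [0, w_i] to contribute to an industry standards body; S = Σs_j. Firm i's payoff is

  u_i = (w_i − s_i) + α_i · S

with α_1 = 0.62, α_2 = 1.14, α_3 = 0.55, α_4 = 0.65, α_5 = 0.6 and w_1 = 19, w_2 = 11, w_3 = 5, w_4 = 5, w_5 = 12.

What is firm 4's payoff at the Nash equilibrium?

12.15

∂u_i/∂s_i = α_i − 1, so firm i contributes w_i if α_i > 1, else 0.
α_i > 1 for i ∈ {2}; NE contributions (0, 11, 0, 0, 0), S = 11.
u_4 = (5 − 0) + 0.65·11 = 12.15.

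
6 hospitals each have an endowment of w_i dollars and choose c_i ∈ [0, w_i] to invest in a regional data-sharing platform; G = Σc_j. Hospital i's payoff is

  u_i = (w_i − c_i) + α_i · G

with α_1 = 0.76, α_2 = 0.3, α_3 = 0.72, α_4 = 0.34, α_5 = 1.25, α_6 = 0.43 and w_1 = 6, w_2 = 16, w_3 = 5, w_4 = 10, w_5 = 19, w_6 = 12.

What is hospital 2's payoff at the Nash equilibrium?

21.7

∂u_i/∂c_i = α_i − 1, so hospital i contributes w_i if α_i > 1, else 0.
α_i > 1 for i ∈ {5}; NE contributions (0, 0, 0, 0, 19, 0), G = 19.
u_2 = (16 − 0) + 0.3·19 = 21.7.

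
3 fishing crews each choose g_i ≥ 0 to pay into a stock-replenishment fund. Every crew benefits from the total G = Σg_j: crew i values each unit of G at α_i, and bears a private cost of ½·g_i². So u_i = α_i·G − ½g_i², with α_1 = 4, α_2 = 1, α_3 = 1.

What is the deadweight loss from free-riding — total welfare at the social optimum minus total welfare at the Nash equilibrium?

27

Crew i's FOC: ∂u_i/∂g_i = α_i − g_i = 0, so g_i* = α_i.
NE contributions = (4, 1, 1); G = 6.
W^NE = (Σα)·G − ½Σα_i² = 6² − ½·18 = 27.
Planner sets g_i = Σα_j = 6 for every i, so G^SO = 3·6 = 18.
W^SO = (Σα)·G^SO − ½·3·(Σα)² = (3/2)·6² = 54.
Deadweight loss = W^SO − W^NE = 27.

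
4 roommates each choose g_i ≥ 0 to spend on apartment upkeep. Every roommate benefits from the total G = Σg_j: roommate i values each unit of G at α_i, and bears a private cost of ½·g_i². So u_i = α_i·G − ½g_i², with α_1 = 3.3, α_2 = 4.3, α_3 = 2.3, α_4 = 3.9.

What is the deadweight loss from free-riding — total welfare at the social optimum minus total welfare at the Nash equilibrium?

Roommate i's FOC: ∂u_i/∂g_i = α_i − g_i = 0, so g_i* = α_i.
NE contributions = (3.3, 4.3, 2.3, 3.9); G = 13.8.
W^NE = (Σα)·G − ½Σα_i² = 13.8² − ½·49.88 = 165.5.
Planner sets g_i = Σα_j = 13.8 for every i, so G^SO = 4·13.8 = 55.2.
W^SO = (Σα)·G^SO − ½·4·(Σα)² = (4/2)·13.8² = 380.88.
Deadweight loss = W^SO − W^NE = 215.38.

215.38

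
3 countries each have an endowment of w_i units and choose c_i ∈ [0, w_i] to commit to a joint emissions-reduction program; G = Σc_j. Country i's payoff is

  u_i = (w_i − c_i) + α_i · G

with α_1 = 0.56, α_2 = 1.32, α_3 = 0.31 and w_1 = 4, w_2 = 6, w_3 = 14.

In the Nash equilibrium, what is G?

6

∂u_i/∂c_i = α_i − 1, so country i contributes w_i if α_i > 1, else 0.
α_i > 1 for i ∈ {2}; NE contributions (0, 6, 0), G = 6.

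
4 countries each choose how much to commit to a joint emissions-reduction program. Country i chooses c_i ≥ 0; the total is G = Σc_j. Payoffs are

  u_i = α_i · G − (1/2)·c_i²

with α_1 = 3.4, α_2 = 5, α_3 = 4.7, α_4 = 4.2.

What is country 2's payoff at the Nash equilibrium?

74

Country i's FOC: ∂u_i/∂c_i = α_i − c_i = 0, so c_i* = α_i.
NE contributions = (3.4, 5, 4.7, 4.2); G = 17.3.
u_2 = α_2·G − ½·(c_2)² = 5·17.3 − ½·5² = 74.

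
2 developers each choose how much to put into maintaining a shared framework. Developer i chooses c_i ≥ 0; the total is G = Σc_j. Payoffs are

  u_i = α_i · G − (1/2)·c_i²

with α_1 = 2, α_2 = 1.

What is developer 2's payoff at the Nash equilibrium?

2.5

Developer i's FOC: ∂u_i/∂c_i = α_i − c_i = 0, so c_i* = α_i.
NE contributions = (2, 1); G = 3.
u_2 = α_2·G − ½·(c_2)² = 1·3 − ½·1² = 2.5.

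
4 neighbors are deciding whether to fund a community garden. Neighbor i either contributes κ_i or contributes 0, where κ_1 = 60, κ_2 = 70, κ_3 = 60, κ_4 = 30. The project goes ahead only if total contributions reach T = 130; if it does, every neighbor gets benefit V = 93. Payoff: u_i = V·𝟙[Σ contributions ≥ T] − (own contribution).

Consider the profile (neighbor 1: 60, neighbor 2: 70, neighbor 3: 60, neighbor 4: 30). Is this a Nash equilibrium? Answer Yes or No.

No

Total = 220 ≥ 130: provided.
Neighbor 1 (pledges 60, payoff 33): dropping to 0 → total 160, payoff 93. Profitable deviation.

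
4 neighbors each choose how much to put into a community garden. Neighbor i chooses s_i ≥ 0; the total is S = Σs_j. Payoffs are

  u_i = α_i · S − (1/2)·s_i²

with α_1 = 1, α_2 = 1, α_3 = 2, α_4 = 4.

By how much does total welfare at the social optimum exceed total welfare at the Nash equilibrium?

Neighbor i's FOC: ∂u_i/∂s_i = α_i − s_i = 0, so s_i* = α_i.
NE contributions = (1, 1, 2, 4); S = 8.
W^NE = (Σα)·S − ½Σα_i² = 8² − ½·22 = 53.
Planner sets s_i = Σα_j = 8 for every i, so S^SO = 4·8 = 32.
W^SO = (Σα)·S^SO − ½·4·(Σα)² = (4/2)·8² = 128.
Deadweight loss = W^SO − W^NE = 75.

75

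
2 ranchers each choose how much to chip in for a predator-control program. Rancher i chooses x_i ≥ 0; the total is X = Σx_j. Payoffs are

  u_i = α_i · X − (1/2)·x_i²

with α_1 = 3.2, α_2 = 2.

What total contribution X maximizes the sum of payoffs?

10.4

Planner FOC: ∂(Σu_j)/∂x_i = (Σα_j) − x_i = 0, so x_i^SO = Σα_j = 5.2 for every i; X^SO = 10.4.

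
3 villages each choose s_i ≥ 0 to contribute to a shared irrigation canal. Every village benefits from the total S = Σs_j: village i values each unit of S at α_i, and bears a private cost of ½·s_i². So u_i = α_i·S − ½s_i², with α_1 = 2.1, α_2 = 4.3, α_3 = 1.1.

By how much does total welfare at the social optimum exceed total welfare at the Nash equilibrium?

Village i's FOC: ∂u_i/∂s_i = α_i − s_i = 0, so s_i* = α_i.
NE contributions = (2.1, 4.3, 1.1); S = 7.5.
W^NE = (Σα)·S − ½Σα_i² = 7.5² − ½·24.11 = 44.195.
Planner sets s_i = Σα_j = 7.5 for every i, so S^SO = 3·7.5 = 22.5.
W^SO = (Σα)·S^SO − ½·3·(Σα)² = (3/2)·7.5² = 84.375.
Deadweight loss = W^SO − W^NE = 40.18.

40.18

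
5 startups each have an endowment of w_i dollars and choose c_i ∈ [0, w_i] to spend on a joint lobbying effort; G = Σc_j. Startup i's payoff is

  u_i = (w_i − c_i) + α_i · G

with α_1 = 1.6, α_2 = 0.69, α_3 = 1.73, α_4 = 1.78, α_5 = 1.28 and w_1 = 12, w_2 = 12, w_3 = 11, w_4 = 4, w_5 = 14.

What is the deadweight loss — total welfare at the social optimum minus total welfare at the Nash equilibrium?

∂u_i/∂c_i = α_i − 1, so startup i contributes w_i if α_i > 1, else 0.
α_i > 1 for i ∈ {1, 3, 4, 5}; NE contributions (12, 0, 11, 4, 14), G = 41.
W^NE = Σw_i − G^NE + (Σα_i)·G^NE = 53 + 6.08·41 = 302.28.
Planner: ∂(Σu_j)/∂c_i = Σα_j − 1 = 6.08 > 0, so everyone contributes w_i; G^SO = 53, W^SO = 53 + 6.08·53 = 375.24.
Deadweight loss = 72.96.

72.96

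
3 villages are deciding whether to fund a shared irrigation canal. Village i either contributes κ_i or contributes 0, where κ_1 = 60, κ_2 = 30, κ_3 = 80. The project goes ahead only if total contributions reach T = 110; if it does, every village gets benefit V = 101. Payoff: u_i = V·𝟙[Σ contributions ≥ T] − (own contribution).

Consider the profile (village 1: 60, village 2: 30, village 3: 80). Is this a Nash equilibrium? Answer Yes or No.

No

Total = 170 ≥ 110: provided.
Village 1 (pledges 60, payoff 41): dropping to 0 → total 110, payoff 101. Profitable deviation.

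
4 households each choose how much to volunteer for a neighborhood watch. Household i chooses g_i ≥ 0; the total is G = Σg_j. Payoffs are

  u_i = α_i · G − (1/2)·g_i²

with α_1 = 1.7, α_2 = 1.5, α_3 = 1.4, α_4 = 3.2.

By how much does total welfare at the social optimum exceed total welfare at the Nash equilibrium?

69.51

Household i's FOC: ∂u_i/∂g_i = α_i − g_i = 0, so g_i* = α_i.
NE contributions = (1.7, 1.5, 1.4, 3.2); G = 7.8.
W^NE = (Σα)·G − ½Σα_i² = 7.8² − ½·17.34 = 52.17.
Planner sets g_i = Σα_j = 7.8 for every i, so G^SO = 4·7.8 = 31.2.
W^SO = (Σα)·G^SO − ½·4·(Σα)² = (4/2)·7.8² = 121.68.
Deadweight loss = W^SO − W^NE = 69.51.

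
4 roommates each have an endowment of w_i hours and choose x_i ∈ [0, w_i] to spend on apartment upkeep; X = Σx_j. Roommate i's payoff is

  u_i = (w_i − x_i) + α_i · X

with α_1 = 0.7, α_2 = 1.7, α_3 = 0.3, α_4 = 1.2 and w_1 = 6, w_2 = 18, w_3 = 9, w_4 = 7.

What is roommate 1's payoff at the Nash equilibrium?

∂u_i/∂x_i = α_i − 1, so roommate i contributes w_i if α_i > 1, else 0.
α_i > 1 for i ∈ {2, 4}; NE contributions (0, 18, 0, 7), X = 25.
u_1 = (6 − 0) + 0.7·25 = 23.5.

23.5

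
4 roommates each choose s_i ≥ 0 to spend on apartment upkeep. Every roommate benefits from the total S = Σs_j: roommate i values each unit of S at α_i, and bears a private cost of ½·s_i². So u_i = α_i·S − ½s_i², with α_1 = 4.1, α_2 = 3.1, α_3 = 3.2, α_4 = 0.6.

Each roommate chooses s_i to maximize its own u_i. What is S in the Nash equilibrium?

Roommate i's FOC: ∂u_i/∂s_i = α_i − s_i = 0, so s_i* = α_i.
NE contributions = (4.1, 3.1, 3.2, 0.6); S = 11.

11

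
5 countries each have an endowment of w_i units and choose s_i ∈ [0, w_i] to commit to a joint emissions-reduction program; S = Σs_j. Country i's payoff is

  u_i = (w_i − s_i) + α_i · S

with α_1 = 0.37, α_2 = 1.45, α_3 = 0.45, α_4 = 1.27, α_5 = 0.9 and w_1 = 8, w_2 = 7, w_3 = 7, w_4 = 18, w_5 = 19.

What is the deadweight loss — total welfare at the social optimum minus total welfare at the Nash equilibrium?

∂u_i/∂s_i = α_i − 1, so country i contributes w_i if α_i > 1, else 0.
α_i > 1 for i ∈ {2, 4}; NE contributions (0, 7, 0, 18, 0), S = 25.
W^NE = Σw_i − S^NE + (Σα_i)·S^NE = 59 + 3.44·25 = 145.
Planner: ∂(Σu_j)/∂s_i = Σα_j − 1 = 3.44 > 0, so everyone contributes w_i; S^SO = 59, W^SO = 59 + 3.44·59 = 261.96.
Deadweight loss = 116.96.

116.96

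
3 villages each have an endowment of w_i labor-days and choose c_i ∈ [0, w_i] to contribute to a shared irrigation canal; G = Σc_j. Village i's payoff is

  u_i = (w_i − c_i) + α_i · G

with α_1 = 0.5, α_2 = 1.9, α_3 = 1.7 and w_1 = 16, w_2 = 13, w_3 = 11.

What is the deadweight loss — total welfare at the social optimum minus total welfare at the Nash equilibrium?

49.6

∂u_i/∂c_i = α_i − 1, so village i contributes w_i if α_i > 1, else 0.
α_i > 1 for i ∈ {2, 3}; NE contributions (0, 13, 11), G = 24.
W^NE = Σw_i − G^NE + (Σα_i)·G^NE = 40 + 3.1·24 = 114.4.
Planner: ∂(Σu_j)/∂c_i = Σα_j − 1 = 3.1 > 0, so everyone contributes w_i; G^SO = 40, W^SO = 40 + 3.1·40 = 164.
Deadweight loss = 49.6.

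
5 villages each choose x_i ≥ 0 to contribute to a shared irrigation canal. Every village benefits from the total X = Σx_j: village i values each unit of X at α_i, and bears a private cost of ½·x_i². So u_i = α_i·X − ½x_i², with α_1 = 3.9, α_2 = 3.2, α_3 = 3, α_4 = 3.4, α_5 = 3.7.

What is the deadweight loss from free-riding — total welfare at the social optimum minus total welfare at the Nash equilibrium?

Village i's FOC: ∂u_i/∂x_i = α_i − x_i = 0, so x_i* = α_i.
NE contributions = (3.9, 3.2, 3, 3.4, 3.7); X = 17.2.
W^NE = (Σα)·X − ½Σα_i² = 17.2² − ½·59.7 = 265.99.
Planner sets x_i = Σα_j = 17.2 for every i, so X^SO = 5·17.2 = 86.
W^SO = (Σα)·X^SO − ½·5·(Σα)² = (5/2)·17.2² = 739.6.
Deadweight loss = W^SO − W^NE = 473.61.

473.61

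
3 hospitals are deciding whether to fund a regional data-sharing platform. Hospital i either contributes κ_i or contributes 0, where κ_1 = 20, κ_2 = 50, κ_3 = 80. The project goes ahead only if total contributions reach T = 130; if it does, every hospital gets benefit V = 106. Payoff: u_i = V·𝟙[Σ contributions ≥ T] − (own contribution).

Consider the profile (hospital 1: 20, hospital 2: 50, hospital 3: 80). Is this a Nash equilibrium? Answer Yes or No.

Total = 150 ≥ 130: provided.
Hospital 1 (pledges 20, payoff 86): dropping to 0 → total 130, payoff 106. Profitable deviation.

No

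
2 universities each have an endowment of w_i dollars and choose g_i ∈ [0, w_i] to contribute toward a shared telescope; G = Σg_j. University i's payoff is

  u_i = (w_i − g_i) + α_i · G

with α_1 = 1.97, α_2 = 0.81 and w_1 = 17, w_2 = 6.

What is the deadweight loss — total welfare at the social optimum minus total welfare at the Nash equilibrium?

∂u_i/∂g_i = α_i − 1, so university i contributes w_i if α_i > 1, else 0.
α_i > 1 for i ∈ {1}; NE contributions (17, 0), G = 17.
W^NE = Σw_i − G^NE + (Σα_i)·G^NE = 23 + 1.78·17 = 53.26.
Planner: ∂(Σu_j)/∂g_i = Σα_j − 1 = 1.78 > 0, so everyone contributes w_i; G^SO = 23, W^SO = 23 + 1.78·23 = 63.94.
Deadweight loss = 10.68.

10.68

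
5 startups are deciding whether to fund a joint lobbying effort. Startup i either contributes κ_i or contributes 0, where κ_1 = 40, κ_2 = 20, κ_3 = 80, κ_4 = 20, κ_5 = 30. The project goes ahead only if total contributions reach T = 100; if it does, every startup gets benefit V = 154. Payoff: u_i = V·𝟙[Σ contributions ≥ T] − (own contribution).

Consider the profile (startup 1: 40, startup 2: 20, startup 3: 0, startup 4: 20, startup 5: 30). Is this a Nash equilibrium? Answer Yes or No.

Yes

Total = 110 ≥ 100: provided.
Startup 1 (pledges 40, payoff 114): dropping to 0 → total 70, payoff 0. No gain.
Startup 2 (pledges 20, payoff 134): dropping to 0 → total 90, payoff 0. No gain.
Startup 3 (pledges 0, payoff 154): pledging 80 → total 190, payoff 74. No gain.
Startup 4 (pledges 20, payoff 134): dropping to 0 → total 90, payoff 0. No gain.
Startup 5 (pledges 30, payoff 124): dropping to 0 → total 80, payoff 0. No gain.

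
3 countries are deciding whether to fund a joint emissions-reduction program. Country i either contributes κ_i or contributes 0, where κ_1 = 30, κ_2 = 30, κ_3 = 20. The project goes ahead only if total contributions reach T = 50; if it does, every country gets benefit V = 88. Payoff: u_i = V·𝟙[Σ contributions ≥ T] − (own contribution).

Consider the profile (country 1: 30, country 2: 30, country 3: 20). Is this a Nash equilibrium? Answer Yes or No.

No

Total = 80 ≥ 50: provided.
Country 1 (pledges 30, payoff 58): dropping to 0 → total 50, payoff 88. Profitable deviation.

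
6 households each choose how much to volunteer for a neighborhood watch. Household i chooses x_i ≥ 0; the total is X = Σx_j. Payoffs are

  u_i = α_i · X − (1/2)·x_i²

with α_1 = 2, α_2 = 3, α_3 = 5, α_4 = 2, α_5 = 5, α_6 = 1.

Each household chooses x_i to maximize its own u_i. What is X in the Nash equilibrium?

Household i's FOC: ∂u_i/∂x_i = α_i − x_i = 0, so x_i* = α_i.
NE contributions = (2, 3, 5, 2, 5, 1); X = 18.

18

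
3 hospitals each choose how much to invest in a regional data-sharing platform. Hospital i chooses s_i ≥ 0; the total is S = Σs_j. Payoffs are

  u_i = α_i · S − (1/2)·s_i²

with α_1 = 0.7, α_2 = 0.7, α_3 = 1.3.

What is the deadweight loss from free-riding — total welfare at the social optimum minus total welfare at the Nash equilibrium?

Hospital i's FOC: ∂u_i/∂s_i = α_i − s_i = 0, so s_i* = α_i.
NE contributions = (0.7, 0.7, 1.3); S = 2.7.
W^NE = (Σα)·S − ½Σα_i² = 2.7² − ½·2.67 = 5.955.
Planner sets s_i = Σα_j = 2.7 for every i, so S^SO = 3·2.7 = 8.1.
W^SO = (Σα)·S^SO − ½·3·(Σα)² = (3/2)·2.7² = 10.935.
Deadweight loss = W^SO − W^NE = 4.98.

4.98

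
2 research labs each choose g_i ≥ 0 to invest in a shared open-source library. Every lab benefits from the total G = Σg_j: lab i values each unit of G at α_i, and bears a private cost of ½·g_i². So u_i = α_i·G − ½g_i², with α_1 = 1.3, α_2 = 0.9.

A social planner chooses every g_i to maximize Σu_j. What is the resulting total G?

Planner FOC: ∂(Σu_j)/∂g_i = (Σα_j) − g_i = 0, so g_i^SO = Σα_j = 2.2 for every i; G^SO = 4.4.

4.4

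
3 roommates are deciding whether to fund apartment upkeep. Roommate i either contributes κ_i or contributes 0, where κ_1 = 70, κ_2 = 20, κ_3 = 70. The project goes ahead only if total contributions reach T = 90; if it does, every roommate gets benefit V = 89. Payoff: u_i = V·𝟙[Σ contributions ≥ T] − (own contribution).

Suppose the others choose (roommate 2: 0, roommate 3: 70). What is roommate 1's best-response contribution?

70

Others' total = 70. Contributing 70 brings total to 140 ≥ 90: gain V − κ_1 = 19.
Best response: 70.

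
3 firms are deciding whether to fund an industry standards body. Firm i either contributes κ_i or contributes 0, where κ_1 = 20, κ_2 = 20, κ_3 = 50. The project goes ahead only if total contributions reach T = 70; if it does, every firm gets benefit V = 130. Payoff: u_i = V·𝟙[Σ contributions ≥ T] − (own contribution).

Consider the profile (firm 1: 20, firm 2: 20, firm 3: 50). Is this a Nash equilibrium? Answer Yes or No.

Total = 90 ≥ 70: provided.
Firm 1 (pledges 20, payoff 110): dropping to 0 → total 70, payoff 130. Profitable deviation.

No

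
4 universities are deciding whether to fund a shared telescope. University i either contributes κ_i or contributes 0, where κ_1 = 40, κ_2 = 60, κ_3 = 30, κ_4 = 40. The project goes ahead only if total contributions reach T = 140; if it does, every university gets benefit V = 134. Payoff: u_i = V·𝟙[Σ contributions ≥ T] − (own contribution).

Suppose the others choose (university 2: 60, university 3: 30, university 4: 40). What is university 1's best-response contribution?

Others' total = 130. Contributing 40 brings total to 170 ≥ 140: gain V − κ_1 = 94.
Best response: 40.

40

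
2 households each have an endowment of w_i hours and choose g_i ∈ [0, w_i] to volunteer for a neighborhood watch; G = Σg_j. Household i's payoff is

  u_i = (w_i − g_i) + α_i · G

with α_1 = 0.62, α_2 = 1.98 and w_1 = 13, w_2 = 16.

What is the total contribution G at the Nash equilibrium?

16

∂u_i/∂g_i = α_i − 1, so household i contributes w_i if α_i > 1, else 0.
α_i > 1 for i ∈ {2}; NE contributions (0, 16), G = 16.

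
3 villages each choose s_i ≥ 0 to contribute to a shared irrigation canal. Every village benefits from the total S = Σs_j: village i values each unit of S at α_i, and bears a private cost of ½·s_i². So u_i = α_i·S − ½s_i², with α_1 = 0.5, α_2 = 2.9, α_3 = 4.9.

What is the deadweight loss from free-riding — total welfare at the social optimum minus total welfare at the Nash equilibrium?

Village i's FOC: ∂u_i/∂s_i = α_i − s_i = 0, so s_i* = α_i.
NE contributions = (0.5, 2.9, 4.9); S = 8.3.
W^NE = (Σα)·S − ½Σα_i² = 8.3² − ½·32.67 = 52.555.
Planner sets s_i = Σα_j = 8.3 for every i, so S^SO = 3·8.3 = 24.9.
W^SO = (Σα)·S^SO − ½·3·(Σα)² = (3/2)·8.3² = 103.335.
Deadweight loss = W^SO − W^NE = 50.78.

50.78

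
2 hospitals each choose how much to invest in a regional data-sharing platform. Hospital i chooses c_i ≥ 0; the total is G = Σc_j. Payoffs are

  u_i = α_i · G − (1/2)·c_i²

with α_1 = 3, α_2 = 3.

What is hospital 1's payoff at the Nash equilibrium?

Hospital i's FOC: ∂u_i/∂c_i = α_i − c_i = 0, so c_i* = α_i.
NE contributions = (3, 3); G = 6.
u_1 = α_1·G − ½·(c_1)² = 3·6 − ½·3² = 13.5.

13.5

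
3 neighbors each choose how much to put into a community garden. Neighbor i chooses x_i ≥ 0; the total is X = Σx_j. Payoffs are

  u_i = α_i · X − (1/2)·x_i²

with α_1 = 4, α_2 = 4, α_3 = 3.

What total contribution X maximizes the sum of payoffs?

33

Planner FOC: ∂(Σu_j)/∂x_i = (Σα_j) − x_i = 0, so x_i^SO = Σα_j = 11 for every i; X^SO = 33.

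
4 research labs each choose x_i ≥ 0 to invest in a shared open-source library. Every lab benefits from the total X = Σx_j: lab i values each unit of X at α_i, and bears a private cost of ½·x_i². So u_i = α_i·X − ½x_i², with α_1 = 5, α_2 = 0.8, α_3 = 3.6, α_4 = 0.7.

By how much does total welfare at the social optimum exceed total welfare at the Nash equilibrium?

121.555

Lab i's FOC: ∂u_i/∂x_i = α_i − x_i = 0, so x_i* = α_i.
NE contributions = (5, 0.8, 3.6, 0.7); X = 10.1.
W^NE = (Σα)·X − ½Σα_i² = 10.1² − ½·39.09 = 82.465.
Planner sets x_i = Σα_j = 10.1 for every i, so X^SO = 4·10.1 = 40.4.
W^SO = (Σα)·X^SO − ½·4·(Σα)² = (4/2)·10.1² = 204.02.
Deadweight loss = W^SO − W^NE = 121.555.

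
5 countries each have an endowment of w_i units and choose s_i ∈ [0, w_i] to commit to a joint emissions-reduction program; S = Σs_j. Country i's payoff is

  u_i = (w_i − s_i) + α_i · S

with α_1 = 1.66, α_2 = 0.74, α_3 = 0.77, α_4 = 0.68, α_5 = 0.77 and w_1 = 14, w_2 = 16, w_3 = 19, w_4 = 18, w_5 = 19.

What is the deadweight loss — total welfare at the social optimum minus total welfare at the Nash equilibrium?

260.64

∂u_i/∂s_i = α_i − 1, so country i contributes w_i if α_i > 1, else 0.
α_i > 1 for i ∈ {1}; NE contributions (14, 0, 0, 0, 0), S = 14.
W^NE = Σw_i − S^NE + (Σα_i)·S^NE = 86 + 3.62·14 = 136.68.
Planner: ∂(Σu_j)/∂s_i = Σα_j − 1 = 3.62 > 0, so everyone contributes w_i; S^SO = 86, W^SO = 86 + 3.62·86 = 397.32.
Deadweight loss = 260.64.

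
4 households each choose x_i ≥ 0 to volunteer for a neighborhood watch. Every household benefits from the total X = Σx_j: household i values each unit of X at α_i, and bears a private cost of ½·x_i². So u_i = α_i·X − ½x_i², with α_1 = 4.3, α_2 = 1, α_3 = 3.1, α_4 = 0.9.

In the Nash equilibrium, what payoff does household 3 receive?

Household i's FOC: ∂u_i/∂x_i = α_i − x_i = 0, so x_i* = α_i.
NE contributions = (4.3, 1, 3.1, 0.9); X = 9.3.
u_3 = α_3·X − ½·(x_3)² = 3.1·9.3 − ½·3.1² = 24.025.

24.025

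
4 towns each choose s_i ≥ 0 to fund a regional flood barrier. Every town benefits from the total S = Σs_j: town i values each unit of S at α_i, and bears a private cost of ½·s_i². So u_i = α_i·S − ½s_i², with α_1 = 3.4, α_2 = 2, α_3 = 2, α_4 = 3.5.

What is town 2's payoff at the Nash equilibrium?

Town i's FOC: ∂u_i/∂s_i = α_i − s_i = 0, so s_i* = α_i.
NE contributions = (3.4, 2, 2, 3.5); S = 10.9.
u_2 = α_2·S − ½·(s_2)² = 2·10.9 − ½·2² = 19.8.

19.8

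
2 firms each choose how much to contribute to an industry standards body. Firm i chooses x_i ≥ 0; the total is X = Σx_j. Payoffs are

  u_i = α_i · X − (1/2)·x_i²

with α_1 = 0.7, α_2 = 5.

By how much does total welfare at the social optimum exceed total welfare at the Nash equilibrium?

12.745

Firm i's FOC: ∂u_i/∂x_i = α_i − x_i = 0, so x_i* = α_i.
NE contributions = (0.7, 5); X = 5.7.
W^NE = (Σα)·X − ½Σα_i² = 5.7² − ½·25.49 = 19.745.
Planner sets x_i = Σα_j = 5.7 for every i, so X^SO = 2·5.7 = 11.4.
W^SO = (Σα)·X^SO − ½·2·(Σα)² = (2/2)·5.7² = 32.49.
Deadweight loss = W^SO − W^NE = 12.745.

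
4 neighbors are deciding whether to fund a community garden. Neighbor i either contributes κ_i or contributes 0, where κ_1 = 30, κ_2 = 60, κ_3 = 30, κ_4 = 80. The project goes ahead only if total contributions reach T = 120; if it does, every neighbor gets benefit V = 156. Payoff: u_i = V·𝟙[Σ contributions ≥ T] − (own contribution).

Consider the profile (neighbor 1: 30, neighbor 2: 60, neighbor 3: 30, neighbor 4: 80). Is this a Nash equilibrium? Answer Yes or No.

Total = 200 ≥ 120: provided.
Neighbor 1 (pledges 30, payoff 126): dropping to 0 → total 170, payoff 156. Profitable deviation.

No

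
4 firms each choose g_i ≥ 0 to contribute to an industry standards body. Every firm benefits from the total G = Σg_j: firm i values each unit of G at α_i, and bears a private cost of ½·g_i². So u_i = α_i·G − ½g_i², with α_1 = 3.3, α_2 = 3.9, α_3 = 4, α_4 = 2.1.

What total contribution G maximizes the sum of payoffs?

53.2

Planner FOC: ∂(Σu_j)/∂g_i = (Σα_j) − g_i = 0, so g_i^SO = Σα_j = 13.3 for every i; G^SO = 53.2.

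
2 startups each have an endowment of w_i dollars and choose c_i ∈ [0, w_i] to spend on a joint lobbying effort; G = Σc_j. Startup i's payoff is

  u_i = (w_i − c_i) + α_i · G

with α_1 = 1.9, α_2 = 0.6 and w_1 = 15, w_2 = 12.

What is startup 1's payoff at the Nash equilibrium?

∂u_i/∂c_i = α_i − 1, so startup i contributes w_i if α_i > 1, else 0.
α_i > 1 for i ∈ {1}; NE contributions (15, 0), G = 15.
u_1 = (15 − 15) + 1.9·15 = 28.5.

28.5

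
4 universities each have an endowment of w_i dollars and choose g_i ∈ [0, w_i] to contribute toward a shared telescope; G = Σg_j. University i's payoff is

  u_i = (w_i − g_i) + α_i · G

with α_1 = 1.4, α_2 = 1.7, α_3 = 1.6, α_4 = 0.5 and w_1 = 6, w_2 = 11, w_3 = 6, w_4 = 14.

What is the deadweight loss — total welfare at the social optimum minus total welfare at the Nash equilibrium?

58.8

∂u_i/∂g_i = α_i − 1, so university i contributes w_i if α_i > 1, else 0.
α_i > 1 for i ∈ {1, 2, 3}; NE contributions (6, 11, 6, 0), G = 23.
W^NE = Σw_i − G^NE + (Σα_i)·G^NE = 37 + 4.2·23 = 133.6.
Planner: ∂(Σu_j)/∂g_i = Σα_j − 1 = 4.2 > 0, so everyone contributes w_i; G^SO = 37, W^SO = 37 + 4.2·37 = 192.4.
Deadweight loss = 58.8.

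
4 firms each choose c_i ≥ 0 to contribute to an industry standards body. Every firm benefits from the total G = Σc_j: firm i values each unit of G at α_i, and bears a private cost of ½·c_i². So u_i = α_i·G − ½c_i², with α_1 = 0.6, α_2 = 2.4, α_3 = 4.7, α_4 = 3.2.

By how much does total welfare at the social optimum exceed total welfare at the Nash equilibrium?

Firm i's FOC: ∂u_i/∂c_i = α_i − c_i = 0, so c_i* = α_i.
NE contributions = (0.6, 2.4, 4.7, 3.2); G = 10.9.
W^NE = (Σα)·G − ½Σα_i² = 10.9² − ½·38.45 = 99.585.
Planner sets c_i = Σα_j = 10.9 for every i, so G^SO = 4·10.9 = 43.6.
W^SO = (Σα)·G^SO − ½·4·(Σα)² = (4/2)·10.9² = 237.62.
Deadweight loss = W^SO − W^NE = 138.035.

138.035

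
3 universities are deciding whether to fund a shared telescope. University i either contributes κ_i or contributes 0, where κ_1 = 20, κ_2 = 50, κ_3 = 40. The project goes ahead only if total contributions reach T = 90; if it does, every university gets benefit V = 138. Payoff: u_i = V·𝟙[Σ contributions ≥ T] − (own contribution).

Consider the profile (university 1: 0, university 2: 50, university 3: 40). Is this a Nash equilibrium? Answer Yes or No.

Total = 90 ≥ 90: provided.
University 1 (pledges 0, payoff 138): pledging 20 → total 110, payoff 118. No gain.
University 2 (pledges 50, payoff 88): dropping to 0 → total 40, payoff 0. No gain.
University 3 (pledges 40, payoff 98): dropping to 0 → total 50, payoff 0. No gain.

Yes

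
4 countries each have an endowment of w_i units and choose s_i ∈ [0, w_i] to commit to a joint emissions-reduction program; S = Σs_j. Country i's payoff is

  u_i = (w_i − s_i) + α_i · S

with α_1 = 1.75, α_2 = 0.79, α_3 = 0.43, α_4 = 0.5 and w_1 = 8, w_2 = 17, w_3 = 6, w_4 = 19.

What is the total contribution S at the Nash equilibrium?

8

∂u_i/∂s_i = α_i − 1, so country i contributes w_i if α_i > 1, else 0.
α_i > 1 for i ∈ {1}; NE contributions (8, 0, 0, 0), S = 8.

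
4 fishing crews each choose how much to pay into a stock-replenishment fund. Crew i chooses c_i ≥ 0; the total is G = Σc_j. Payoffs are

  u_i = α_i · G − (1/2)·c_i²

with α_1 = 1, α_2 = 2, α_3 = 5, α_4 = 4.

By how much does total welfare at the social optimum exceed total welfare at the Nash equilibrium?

167

Crew i's FOC: ∂u_i/∂c_i = α_i − c_i = 0, so c_i* = α_i.
NE contributions = (1, 2, 5, 4); G = 12.
W^NE = (Σα)·G − ½Σα_i² = 12² − ½·46 = 121.
Planner sets c_i = Σα_j = 12 for every i, so G^SO = 4·12 = 48.
W^SO = (Σα)·G^SO − ½·4·(Σα)² = (4/2)·12² = 288.
Deadweight loss = W^SO − W^NE = 167.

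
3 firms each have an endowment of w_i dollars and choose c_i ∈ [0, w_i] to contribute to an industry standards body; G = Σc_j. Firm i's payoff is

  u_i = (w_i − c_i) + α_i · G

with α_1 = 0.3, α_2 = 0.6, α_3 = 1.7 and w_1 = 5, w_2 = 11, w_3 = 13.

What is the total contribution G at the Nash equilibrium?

∂u_i/∂c_i = α_i − 1, so firm i contributes w_i if α_i > 1, else 0.
α_i > 1 for i ∈ {3}; NE contributions (0, 0, 13), G = 13.

13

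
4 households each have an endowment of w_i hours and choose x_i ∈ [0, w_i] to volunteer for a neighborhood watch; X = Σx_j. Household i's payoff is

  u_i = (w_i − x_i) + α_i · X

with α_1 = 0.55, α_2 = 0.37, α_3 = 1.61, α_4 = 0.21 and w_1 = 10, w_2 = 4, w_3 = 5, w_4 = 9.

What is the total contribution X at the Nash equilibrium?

∂u_i/∂x_i = α_i − 1, so household i contributes w_i if α_i > 1, else 0.
α_i > 1 for i ∈ {3}; NE contributions (0, 0, 5, 0), X = 5.

5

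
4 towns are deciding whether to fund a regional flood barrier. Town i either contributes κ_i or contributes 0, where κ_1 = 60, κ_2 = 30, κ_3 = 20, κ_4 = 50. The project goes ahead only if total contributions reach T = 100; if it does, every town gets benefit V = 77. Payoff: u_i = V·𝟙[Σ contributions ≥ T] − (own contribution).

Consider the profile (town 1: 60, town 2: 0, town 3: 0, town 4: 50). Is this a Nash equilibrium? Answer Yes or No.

Yes

Total = 110 ≥ 100: provided.
Town 1 (pledges 60, payoff 17): dropping to 0 → total 50, payoff 0. No gain.
Town 2 (pledges 0, payoff 77): pledging 30 → total 140, payoff 47. No gain.
Town 3 (pledges 0, payoff 77): pledging 20 → total 130, payoff 57. No gain.
Town 4 (pledges 50, payoff 27): dropping to 0 → total 60, payoff 0. No gain.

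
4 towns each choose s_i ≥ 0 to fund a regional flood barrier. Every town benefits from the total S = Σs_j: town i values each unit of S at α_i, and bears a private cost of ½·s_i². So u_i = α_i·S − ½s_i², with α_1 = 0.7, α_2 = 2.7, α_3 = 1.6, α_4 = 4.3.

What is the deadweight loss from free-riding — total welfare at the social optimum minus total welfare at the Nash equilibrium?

100.905

Town i's FOC: ∂u_i/∂s_i = α_i − s_i = 0, so s_i* = α_i.
NE contributions = (0.7, 2.7, 1.6, 4.3); S = 9.3.
W^NE = (Σα)·S − ½Σα_i² = 9.3² − ½·28.83 = 72.075.
Planner sets s_i = Σα_j = 9.3 for every i, so S^SO = 4·9.3 = 37.2.
W^SO = (Σα)·S^SO − ½·4·(Σα)² = (4/2)·9.3² = 172.98.
Deadweight loss = W^SO − W^NE = 100.905.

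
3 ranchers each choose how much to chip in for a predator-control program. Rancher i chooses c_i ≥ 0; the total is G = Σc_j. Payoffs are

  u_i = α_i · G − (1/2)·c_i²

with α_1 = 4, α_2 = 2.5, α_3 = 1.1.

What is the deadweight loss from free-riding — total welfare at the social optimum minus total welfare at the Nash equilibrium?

40.61

Rancher i's FOC: ∂u_i/∂c_i = α_i − c_i = 0, so c_i* = α_i.
NE contributions = (4, 2.5, 1.1); G = 7.6.
W^NE = (Σα)·G − ½Σα_i² = 7.6² − ½·23.46 = 46.03.
Planner sets c_i = Σα_j = 7.6 for every i, so G^SO = 3·7.6 = 22.8.
W^SO = (Σα)·G^SO − ½·3·(Σα)² = (3/2)·7.6² = 86.64.
Deadweight loss = W^SO − W^NE = 40.61.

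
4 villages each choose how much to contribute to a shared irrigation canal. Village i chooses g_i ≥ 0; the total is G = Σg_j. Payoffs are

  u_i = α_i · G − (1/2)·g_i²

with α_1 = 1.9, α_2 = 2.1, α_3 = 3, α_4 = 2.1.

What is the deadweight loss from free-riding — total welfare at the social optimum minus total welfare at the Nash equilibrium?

Village i's FOC: ∂u_i/∂g_i = α_i − g_i = 0, so g_i* = α_i.
NE contributions = (1.9, 2.1, 3, 2.1); G = 9.1.
W^NE = (Σα)·G − ½Σα_i² = 9.1² − ½·21.43 = 72.095.
Planner sets g_i = Σα_j = 9.1 for every i, so G^SO = 4·9.1 = 36.4.
W^SO = (Σα)·G^SO − ½·4·(Σα)² = (4/2)·9.1² = 165.62.
Deadweight loss = W^SO − W^NE = 93.525.

93.525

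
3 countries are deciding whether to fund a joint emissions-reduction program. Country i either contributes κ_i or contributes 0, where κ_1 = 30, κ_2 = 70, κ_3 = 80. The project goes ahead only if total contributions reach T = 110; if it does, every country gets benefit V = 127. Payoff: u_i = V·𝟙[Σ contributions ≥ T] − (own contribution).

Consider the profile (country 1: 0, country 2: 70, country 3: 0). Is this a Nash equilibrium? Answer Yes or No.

No

Total = 70 < 110: not provided.
Country 1 (pledges 0, payoff 0): pledging 30 → total 100, payoff -30. No gain.
Country 2 (pledges 70, payoff -70): dropping to 0 → total 0, payoff 0. Profitable deviation.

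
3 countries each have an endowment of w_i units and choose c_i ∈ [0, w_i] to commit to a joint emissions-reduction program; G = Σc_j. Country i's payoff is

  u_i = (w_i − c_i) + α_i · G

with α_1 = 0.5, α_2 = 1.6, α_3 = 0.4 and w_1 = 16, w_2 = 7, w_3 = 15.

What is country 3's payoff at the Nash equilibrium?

17.8

∂u_i/∂c_i = α_i − 1, so country i contributes w_i if α_i > 1, else 0.
α_i > 1 for i ∈ {2}; NE contributions (0, 7, 0), G = 7.
u_3 = (15 − 0) + 0.4·7 = 17.8.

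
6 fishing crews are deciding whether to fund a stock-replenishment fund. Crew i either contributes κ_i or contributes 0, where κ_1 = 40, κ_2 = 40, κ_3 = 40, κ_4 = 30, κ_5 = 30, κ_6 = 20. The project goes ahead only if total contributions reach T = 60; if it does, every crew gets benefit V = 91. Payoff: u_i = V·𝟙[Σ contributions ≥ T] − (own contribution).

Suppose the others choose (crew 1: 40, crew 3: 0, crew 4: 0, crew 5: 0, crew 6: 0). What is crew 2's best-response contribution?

40

Others' total = 40. Contributing 40 brings total to 80 ≥ 60: gain V − κ_2 = 51.
Best response: 40.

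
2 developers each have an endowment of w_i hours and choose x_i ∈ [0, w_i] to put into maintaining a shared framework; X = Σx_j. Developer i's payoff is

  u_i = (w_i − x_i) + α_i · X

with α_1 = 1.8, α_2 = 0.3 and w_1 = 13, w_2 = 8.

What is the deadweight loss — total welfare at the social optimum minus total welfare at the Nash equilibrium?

8.8

∂u_i/∂x_i = α_i − 1, so developer i contributes w_i if α_i > 1, else 0.
α_i > 1 for i ∈ {1}; NE contributions (13, 0), X = 13.
W^NE = Σw_i − X^NE + (Σα_i)·X^NE = 21 + 1.1·13 = 35.3.
Planner: ∂(Σu_j)/∂x_i = Σα_j − 1 = 1.1 > 0, so everyone contributes w_i; X^SO = 21, W^SO = 21 + 1.1·21 = 44.1.
Deadweight loss = 8.8.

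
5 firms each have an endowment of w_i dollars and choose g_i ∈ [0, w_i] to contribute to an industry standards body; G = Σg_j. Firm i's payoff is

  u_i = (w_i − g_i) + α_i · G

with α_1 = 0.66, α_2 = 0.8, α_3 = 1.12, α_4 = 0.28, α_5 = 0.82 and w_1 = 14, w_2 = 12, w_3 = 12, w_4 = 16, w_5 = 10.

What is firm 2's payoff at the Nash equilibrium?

∂u_i/∂g_i = α_i − 1, so firm i contributes w_i if α_i > 1, else 0.
α_i > 1 for i ∈ {3}; NE contributions (0, 0, 12, 0, 0), G = 12.
u_2 = (12 − 0) + 0.8·12 = 21.6.

21.6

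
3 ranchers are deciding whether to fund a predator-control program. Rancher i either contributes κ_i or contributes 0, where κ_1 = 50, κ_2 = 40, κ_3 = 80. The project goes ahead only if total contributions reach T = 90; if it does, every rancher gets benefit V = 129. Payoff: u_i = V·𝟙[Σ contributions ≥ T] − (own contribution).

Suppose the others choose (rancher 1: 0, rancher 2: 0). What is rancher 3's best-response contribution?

Others' total = 0. Even contributing 80 gives 80 < 90: no benefit either way.
Best response: 0.

0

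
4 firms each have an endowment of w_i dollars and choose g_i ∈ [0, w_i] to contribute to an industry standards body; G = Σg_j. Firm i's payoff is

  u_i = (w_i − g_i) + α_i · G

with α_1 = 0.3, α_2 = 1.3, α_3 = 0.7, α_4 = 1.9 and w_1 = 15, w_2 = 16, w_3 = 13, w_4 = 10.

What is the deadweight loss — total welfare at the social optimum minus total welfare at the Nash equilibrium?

∂u_i/∂g_i = α_i − 1, so firm i contributes w_i if α_i > 1, else 0.
α_i > 1 for i ∈ {2, 4}; NE contributions (0, 16, 0, 10), G = 26.
W^NE = Σw_i − G^NE + (Σα_i)·G^NE = 54 + 3.2·26 = 137.2.
Planner: ∂(Σu_j)/∂g_i = Σα_j − 1 = 3.2 > 0, so everyone contributes w_i; G^SO = 54, W^SO = 54 + 3.2·54 = 226.8.
Deadweight loss = 89.6.

89.6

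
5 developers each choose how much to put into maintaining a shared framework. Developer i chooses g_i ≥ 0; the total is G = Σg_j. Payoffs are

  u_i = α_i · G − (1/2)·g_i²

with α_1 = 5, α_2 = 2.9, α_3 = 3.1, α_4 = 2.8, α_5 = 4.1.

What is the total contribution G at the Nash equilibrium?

17.9

Developer i's FOC: ∂u_i/∂g_i = α_i − g_i = 0, so g_i* = α_i.
NE contributions = (5, 2.9, 3.1, 2.8, 4.1); G = 17.9.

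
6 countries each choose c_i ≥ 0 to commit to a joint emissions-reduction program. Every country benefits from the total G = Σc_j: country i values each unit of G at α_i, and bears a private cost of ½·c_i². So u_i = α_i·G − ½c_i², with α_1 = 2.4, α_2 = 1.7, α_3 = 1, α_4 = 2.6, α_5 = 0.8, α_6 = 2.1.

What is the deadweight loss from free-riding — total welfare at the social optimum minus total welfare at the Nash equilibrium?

235.45

Country i's FOC: ∂u_i/∂c_i = α_i − c_i = 0, so c_i* = α_i.
NE contributions = (2.4, 1.7, 1, 2.6, 0.8, 2.1); G = 10.6.
W^NE = (Σα)·G − ½Σα_i² = 10.6² − ½·21.46 = 101.63.
Planner sets c_i = Σα_j = 10.6 for every i, so G^SO = 6·10.6 = 63.6.
W^SO = (Σα)·G^SO − ½·6·(Σα)² = (6/2)·10.6² = 337.08.
Deadweight loss = W^SO − W^NE = 235.45.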